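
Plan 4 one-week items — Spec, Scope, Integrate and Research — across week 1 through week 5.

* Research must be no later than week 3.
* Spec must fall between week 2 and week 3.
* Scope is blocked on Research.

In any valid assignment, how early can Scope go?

Precedence pushes Scope to at least week 2.
Scope at week 2 is achievable: Research in week 1, Spec in week 2, Integrate in week 1, Scope in week 2.

week 2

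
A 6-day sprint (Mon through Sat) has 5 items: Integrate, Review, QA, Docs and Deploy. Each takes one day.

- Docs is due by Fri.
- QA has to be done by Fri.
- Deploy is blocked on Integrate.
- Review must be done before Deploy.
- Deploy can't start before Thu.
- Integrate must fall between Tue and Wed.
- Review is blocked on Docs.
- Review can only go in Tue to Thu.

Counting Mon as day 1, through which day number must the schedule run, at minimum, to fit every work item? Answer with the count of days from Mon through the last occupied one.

The precedence chain requires at least 3 distinct days.
Deploy can't be placed before Thu — that is day 4 counting from Mon — so the schedule must run through at least 4 days.
4 works (last occupied day: Thu): for example Docs in Mon; Integrate in Tue; Review in Tue; Deploy in Thu; QA in Mon.

4 days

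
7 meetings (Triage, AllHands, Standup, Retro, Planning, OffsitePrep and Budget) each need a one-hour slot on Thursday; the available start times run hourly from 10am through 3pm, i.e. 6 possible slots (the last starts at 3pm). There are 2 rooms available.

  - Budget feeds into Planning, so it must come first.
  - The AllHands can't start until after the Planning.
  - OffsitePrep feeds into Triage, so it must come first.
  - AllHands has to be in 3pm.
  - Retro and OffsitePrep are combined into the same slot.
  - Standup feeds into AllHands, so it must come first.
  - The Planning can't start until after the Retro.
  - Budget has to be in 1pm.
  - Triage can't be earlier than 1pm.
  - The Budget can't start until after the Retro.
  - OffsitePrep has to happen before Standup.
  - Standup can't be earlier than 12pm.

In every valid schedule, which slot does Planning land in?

2pm

Budget is fixed at 1pm and must come before Planning, so Planning is at least 2pm.
AllHands is fixed at 3pm and must come after Planning, so Planning is at most 2pm.
So Planning must be 2pm.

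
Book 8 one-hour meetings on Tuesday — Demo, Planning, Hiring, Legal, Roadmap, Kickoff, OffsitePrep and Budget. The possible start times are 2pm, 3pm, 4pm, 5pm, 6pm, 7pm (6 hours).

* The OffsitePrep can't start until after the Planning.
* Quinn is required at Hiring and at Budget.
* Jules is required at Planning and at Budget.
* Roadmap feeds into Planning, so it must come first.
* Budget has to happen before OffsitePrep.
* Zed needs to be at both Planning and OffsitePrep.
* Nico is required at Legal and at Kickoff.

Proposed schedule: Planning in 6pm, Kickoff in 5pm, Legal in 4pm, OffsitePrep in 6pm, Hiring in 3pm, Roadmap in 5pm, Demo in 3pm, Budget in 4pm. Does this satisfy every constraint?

Invalid. Zed needs to be at both Planning and OffsitePrep.

Nico is required at Legal and at Kickoff — holds.
Jules is required at Planning and at Budget — holds.
The OffsitePrep can't start until after the Planning — violated.
Zed needs to be at both Planning and OffsitePrep — violated.
Roadmap feeds into Planning, so it must come first — holds.
Quinn is required at Hiring and at Budget — holds.
Budget has to happen before OffsitePrep — holds.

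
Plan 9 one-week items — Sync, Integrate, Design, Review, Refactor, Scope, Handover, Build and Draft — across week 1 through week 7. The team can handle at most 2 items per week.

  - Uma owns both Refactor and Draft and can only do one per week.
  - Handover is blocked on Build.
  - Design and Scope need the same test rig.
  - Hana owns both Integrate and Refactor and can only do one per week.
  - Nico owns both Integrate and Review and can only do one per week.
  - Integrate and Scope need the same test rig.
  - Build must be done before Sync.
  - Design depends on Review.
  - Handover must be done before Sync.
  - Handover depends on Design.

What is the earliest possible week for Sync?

Precedence pushes Sync to at least week 4.
Sync at week 4 is achievable: Draft in week 5, Handover in week 3, Design in week 2, Build in week 1, Scope in week 4, Sync in week 4, Refactor in week 3, Integrate in week 2, Review in week 1.

week 4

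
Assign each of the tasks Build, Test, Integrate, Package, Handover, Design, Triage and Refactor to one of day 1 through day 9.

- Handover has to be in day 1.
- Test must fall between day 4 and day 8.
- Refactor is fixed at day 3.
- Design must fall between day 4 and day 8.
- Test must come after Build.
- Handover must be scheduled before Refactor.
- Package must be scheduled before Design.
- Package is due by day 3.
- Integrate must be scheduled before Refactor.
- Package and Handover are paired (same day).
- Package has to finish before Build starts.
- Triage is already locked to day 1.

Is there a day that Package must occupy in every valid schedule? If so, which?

Package's own window allows nothing later than day 3; Package must be in the same day as Handover, which can't be after day 1, so Package is at most day 1.
So Package is pinned to day 1.

day 1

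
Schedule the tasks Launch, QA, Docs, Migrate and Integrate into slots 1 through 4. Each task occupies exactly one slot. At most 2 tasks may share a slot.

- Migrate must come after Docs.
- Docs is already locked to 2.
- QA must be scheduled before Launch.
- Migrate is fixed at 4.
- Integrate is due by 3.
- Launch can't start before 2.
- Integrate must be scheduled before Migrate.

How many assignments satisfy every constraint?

Splitting on Launch: it can be 2 (2), 3 (5), 4 (8). Listing each branch's schedules as (QA, Docs, Migrate, Integrate):
Launch=2: (1,2,4,1) (1,2,4,3) — 2.
Launch=3: (1,2,4,1) (1,2,4,2) (1,2,4,3) (2,2,4,1) (2,2,4,3) — 5.
Launch=4: (1,2,4,1) (1,2,4,2) (1,2,4,3) (2,2,4,1) (2,2,4,3) (3,2,4,1) (3,2,4,2) (3,2,4,3) — 8.
Summing: 2 + 5 + 8 = 15.

15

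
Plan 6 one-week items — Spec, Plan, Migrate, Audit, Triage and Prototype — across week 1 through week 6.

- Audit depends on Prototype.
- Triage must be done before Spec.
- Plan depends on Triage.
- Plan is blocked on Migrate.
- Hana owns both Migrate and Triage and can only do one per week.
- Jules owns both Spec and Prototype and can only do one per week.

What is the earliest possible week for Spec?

week 2

Precedence pushes Spec to at least week 2.
Spec at week 2 is achievable: Prototype=week 1, Migrate=week 2, Spec=week 2, Triage=week 1, Plan=week 3, Audit=week 2.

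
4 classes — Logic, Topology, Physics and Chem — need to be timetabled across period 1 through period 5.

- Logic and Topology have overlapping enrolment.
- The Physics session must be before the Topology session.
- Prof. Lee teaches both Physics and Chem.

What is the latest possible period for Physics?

period 4

Downstream work caps Physics at period 4.
Physics at period 4 is achievable: Topology -> period 5; Physics -> period 4; Chem -> period 1; Logic -> period 1.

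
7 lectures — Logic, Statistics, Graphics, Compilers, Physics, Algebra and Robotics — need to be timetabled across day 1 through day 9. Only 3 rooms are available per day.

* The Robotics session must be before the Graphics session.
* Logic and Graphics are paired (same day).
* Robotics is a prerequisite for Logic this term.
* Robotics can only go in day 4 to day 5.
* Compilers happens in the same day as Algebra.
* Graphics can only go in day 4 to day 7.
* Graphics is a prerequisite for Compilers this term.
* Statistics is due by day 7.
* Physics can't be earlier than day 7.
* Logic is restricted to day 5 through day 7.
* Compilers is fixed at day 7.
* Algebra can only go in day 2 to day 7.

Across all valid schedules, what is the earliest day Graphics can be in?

Graphics is available from day 4; precedence pushes Graphics to at least day 5; Graphics's own window allows nothing later than day 7; downstream work caps Graphics at day 6.
Graphics at day 5 is achievable: Physics=day 7; Statistics=day 1; Robotics=day 4; Logic=day 5; Compilers=day 7; Graphics=day 5; Algebra=day 7.

day 5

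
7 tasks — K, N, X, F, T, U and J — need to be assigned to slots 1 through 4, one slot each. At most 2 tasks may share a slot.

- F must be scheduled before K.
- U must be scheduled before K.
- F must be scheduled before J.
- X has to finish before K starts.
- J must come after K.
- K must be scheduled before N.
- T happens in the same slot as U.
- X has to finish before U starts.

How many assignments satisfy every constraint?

1

Enumerating: F -> 1; X -> 1; K -> 3; N -> 4; J -> 4; U -> 2; T -> 2.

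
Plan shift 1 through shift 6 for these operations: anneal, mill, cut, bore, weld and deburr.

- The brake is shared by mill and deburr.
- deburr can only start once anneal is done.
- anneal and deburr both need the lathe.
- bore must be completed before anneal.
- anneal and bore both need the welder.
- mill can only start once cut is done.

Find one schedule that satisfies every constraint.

weld in shift 1; mill in shift 2; deburr in shift 3; anneal in shift 2; bore in shift 1; cut in shift 1

Checking: cut(shift 1) before mill(shift 2); anneal(shift 2) before deburr(shift 3); bore(shift 1) before anneal(shift 2); anneal(shift 2) != bore(shift 1); anneal(shift 2) != deburr(shift 3); mill(shift 2) != deburr(shift 3).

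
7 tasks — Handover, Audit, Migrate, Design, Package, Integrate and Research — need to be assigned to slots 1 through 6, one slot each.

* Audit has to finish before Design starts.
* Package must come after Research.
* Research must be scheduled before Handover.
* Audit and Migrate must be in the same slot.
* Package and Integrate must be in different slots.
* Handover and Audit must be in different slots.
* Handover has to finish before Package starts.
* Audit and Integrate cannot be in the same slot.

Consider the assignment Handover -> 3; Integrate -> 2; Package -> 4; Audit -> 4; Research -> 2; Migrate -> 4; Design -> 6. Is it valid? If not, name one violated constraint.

Yes, all constraints hold

Audit and Integrate cannot be in the same slot — holds.
Research must be scheduled before Handover — holds.
Audit has to finish before Design starts — holds.
Audit and Migrate must be in the same slot — holds.
Package must come after Research — holds.
Handover has to finish before Package starts — holds.
Handover and Audit must be in different slots — holds.
Package and Integrate must be in different slots — holds.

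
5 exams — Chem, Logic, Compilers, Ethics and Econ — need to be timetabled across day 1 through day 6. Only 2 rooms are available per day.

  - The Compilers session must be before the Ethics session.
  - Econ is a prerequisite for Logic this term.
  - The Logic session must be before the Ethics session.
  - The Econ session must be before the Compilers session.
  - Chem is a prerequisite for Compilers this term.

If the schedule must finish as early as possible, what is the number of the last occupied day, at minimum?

The precedence chain requires at least 3 distinct days.
With at most 2 per day and 5 exams, at least 3 days are needed.
3 works (last occupied day: day 3): for example Chem -> day 1; Logic -> day 2; Compilers -> day 2; Econ -> day 1; Ethics -> day 3.

3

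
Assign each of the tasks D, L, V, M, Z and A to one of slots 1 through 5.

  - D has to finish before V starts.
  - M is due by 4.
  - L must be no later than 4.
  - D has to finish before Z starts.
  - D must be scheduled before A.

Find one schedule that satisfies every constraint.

Z=2, D=1, L=1, A=2, V=2, M=1

Checking: D(1) before Z(2); D(1) before V(2); D(1) before A(2); M=1 in [1,4]; L=1 in [1,4].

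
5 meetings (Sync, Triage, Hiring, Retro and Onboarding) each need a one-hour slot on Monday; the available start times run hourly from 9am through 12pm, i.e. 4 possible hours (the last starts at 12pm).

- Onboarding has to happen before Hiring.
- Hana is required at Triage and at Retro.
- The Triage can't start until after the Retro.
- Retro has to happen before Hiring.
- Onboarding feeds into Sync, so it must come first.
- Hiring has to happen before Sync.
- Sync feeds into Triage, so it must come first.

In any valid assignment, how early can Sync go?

Precedence pushes Sync to at least 11am; downstream work caps Sync at 11am.
Sync at 11am is achievable: Triage in 12pm; Sync in 11am; Hiring in 10am; Retro in 9am; Onboarding in 9am.

11am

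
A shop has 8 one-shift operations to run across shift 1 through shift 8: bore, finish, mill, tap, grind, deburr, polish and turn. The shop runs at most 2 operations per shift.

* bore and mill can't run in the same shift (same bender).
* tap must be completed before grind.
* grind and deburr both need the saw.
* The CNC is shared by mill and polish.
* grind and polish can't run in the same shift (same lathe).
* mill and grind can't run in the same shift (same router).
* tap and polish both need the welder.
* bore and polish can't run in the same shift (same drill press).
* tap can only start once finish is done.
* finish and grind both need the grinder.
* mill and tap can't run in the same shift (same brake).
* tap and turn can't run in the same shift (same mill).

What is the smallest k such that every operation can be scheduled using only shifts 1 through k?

The precedence chain requires at least 3 distinct shifts.
With at most 2 per shift and 8 operations, at least 4 shifts are needed.
4 works (last occupied shift: shift 4): for example finish=shift 1; grind=shift 3; tap=shift 2; bore=shift 2; deburr=shift 4; turn=shift 3; polish=shift 4; mill=shift 1.

4 shifts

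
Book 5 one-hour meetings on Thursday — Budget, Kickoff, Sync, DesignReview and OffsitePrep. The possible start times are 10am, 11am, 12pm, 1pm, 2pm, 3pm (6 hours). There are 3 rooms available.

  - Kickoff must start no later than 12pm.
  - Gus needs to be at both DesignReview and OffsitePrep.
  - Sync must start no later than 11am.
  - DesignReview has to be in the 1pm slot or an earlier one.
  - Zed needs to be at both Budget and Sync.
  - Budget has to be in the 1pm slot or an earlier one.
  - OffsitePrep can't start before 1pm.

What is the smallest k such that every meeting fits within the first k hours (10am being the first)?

With at most 3 per hour and 5 meetings, at least 2 hours are needed.
OffsitePrep can't be placed before 1pm — that is hour 4 counting from 10am — so the schedule must run through at least 4 hours.
4 works (last occupied hour: 1pm): for example Kickoff -> 10am, Sync -> 10am, Budget -> 11am, OffsitePrep -> 1pm, DesignReview -> 10am.

4 hours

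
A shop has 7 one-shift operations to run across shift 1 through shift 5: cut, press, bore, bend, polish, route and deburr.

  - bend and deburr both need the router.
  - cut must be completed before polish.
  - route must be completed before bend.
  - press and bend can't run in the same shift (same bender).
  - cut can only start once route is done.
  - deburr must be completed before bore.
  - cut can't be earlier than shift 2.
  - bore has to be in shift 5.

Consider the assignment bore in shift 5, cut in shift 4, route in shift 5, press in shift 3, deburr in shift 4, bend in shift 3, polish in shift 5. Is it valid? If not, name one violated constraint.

deburr must be completed before bore — holds.
cut must be completed before polish — holds.
bend and deburr both need the router — holds.
press and bend can't run in the same shift (same bender) — violated.
bore has to be in shift 5 — holds.
route must be completed before bend — violated.
cut can't be earlier than shift 2 — holds.
cut can only start once route is done — violated.

No. route must be completed before bend is not satisfied.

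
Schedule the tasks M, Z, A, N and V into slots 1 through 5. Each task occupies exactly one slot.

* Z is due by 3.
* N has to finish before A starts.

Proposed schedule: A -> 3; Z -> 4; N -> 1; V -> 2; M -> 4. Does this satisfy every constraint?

Invalid. Z is due by 3.

N has to finish before A starts — holds.
Z is due by 3 — violated.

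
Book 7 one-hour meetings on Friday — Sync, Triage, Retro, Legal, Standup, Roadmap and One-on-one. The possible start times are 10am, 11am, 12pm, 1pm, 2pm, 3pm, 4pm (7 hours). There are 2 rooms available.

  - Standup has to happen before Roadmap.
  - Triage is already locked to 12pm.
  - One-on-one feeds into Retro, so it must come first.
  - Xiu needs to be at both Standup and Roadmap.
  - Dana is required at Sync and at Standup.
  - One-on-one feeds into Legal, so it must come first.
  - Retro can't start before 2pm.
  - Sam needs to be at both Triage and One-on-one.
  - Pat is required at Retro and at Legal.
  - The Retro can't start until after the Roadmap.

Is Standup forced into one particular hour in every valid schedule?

No

Standup can be 10am (e.g. Triage -> 12pm, Roadmap -> 11am, One-on-one -> 10am, Sync -> 12pm, Legal -> 11am, Retro -> 2pm, Standup -> 10am) or 11am (e.g. One-on-one=10am, Roadmap=12pm, Standup=11am, Triage=12pm, Legal=11am, Sync=10am, Retro=2pm).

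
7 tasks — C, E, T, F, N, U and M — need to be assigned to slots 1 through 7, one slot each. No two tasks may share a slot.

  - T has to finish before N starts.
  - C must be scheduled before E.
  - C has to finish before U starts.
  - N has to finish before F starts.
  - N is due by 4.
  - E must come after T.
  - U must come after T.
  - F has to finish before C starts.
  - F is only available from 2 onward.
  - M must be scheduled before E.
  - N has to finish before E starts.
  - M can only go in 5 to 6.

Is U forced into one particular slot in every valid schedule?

U can be 5 (e.g. U in 5; M in 6; E in 7; N in 2; C in 4; F in 3; T in 1) or 6 (e.g. E in 7, F in 3, M in 5, T in 1, C in 4, U in 6, N in 2).

No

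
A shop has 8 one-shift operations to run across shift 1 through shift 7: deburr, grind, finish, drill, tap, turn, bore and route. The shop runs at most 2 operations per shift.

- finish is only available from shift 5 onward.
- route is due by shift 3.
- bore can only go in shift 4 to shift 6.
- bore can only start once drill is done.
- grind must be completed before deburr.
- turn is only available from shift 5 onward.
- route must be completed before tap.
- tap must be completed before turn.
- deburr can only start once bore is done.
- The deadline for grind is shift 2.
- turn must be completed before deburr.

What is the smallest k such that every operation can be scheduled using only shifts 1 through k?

The precedence chain requires at least 4 distinct shifts.
With at most 2 per shift and 8 operations, at least 4 shifts are needed.
Propagating the time windows through the other constraints, deburr can't land before shift 6, so the schedule must run through at least shift 6.
6 works (last occupied shift: shift 6): for example route=shift 1, turn=shift 5, bore=shift 4, finish=shift 5, drill=shift 2, deburr=shift 6, tap=shift 2, grind=shift 1.

6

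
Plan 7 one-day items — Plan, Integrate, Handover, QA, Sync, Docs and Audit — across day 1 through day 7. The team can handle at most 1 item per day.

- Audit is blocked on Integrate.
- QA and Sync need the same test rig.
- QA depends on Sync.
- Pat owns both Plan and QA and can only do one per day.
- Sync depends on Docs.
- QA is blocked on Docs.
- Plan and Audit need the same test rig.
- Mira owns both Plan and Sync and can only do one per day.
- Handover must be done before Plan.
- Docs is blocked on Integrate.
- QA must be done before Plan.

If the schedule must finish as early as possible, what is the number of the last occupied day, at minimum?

7

The precedence chain requires at least 5 distinct days.
With at most 1 per day and 7 tasks, at least 7 days are needed.
7 works (last occupied day: day 7): for example Handover in day 5, Plan in day 6, Integrate in day 1, Sync in day 3, Docs in day 2, Audit in day 7, QA in day 4.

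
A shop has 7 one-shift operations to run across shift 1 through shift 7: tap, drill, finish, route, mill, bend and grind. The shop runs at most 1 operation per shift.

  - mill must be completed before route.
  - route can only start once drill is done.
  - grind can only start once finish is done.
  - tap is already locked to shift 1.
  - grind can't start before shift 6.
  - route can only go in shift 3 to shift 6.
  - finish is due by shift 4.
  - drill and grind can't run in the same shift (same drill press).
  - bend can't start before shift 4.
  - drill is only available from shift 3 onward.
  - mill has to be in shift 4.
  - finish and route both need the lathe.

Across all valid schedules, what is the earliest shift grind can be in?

shift 6

Grind is available from shift 6.
grind at shift 6 is achievable: bend in shift 7; finish in shift 2; route in shift 5; tap in shift 1; drill in shift 3; mill in shift 4; grind in shift 6.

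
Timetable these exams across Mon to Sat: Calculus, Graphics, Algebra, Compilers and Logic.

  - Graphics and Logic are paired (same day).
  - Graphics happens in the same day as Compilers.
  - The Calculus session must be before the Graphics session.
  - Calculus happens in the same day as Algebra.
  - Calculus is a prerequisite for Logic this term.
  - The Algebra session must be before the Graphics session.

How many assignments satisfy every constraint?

15

Splitting on Calculus: it can be Mon (5), Tue (4), Wed (3), Thu (2), Fri (1). Listing each branch's schedules as (Graphics, Algebra, Compilers, Logic):
Calculus=Mon: (Tue,Mon,Tue,Tue) (Wed,Mon,Wed,Wed) (Thu,Mon,Thu,Thu) (Fri,Mon,Fri,Fri) (Sat,Mon,Sat,Sat) — 5.
Calculus=Tue: (Wed,Tue,Wed,Wed) (Thu,Tue,Thu,Thu) (Fri,Tue,Fri,Fri) (Sat,Tue,Sat,Sat) — 4.
Calculus=Wed: (Thu,Wed,Thu,Thu) (Fri,Wed,Fri,Fri) (Sat,Wed,Sat,Sat) — 3.
Calculus=Thu: (Fri,Thu,Fri,Fri) (Sat,Thu,Sat,Sat) — 2.
Calculus=Fri: (Sat,Fri,Sat,Sat) — 1.
Summing: 5 + 4 + 3 + 2 + 1 = 15.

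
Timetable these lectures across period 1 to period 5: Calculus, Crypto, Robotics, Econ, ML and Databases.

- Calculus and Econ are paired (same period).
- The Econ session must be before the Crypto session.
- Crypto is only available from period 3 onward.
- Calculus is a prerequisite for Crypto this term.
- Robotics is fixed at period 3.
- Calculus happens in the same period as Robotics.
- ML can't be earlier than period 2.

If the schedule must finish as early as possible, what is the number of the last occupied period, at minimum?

period 4

The precedence chain requires at least 2 distinct periods.
Propagating the time windows through the other constraints, Crypto can't land before period 4, so the schedule must run through at least period 4.
4 works (last occupied period: period 4): for example Calculus in period 3, Robotics in period 3, ML in period 2, Crypto in period 4, Databases in period 1, Econ in period 3.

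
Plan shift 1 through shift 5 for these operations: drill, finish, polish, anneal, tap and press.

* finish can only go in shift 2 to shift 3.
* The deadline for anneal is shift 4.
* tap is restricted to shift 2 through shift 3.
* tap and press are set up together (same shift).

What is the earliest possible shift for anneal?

Anneal's own window allows nothing later than shift 4.
anneal at shift 1 is achievable: drill=shift 1, polish=shift 1, finish=shift 2, anneal=shift 1, press=shift 2, tap=shift 2.

shift 1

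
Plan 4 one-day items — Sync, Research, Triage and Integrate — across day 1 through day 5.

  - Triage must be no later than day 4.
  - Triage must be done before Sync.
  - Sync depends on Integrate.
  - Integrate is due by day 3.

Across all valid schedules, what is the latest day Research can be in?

Research at day 5 is achievable: Research in day 5, Integrate in day 1, Triage in day 1, Sync in day 2.

day 5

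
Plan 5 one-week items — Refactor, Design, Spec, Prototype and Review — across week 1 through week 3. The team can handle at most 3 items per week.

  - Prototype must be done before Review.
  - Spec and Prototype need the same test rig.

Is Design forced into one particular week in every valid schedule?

Design can be week 1 (e.g. Design=week 1, Review=week 2, Refactor=week 1, Spec=week 2, Prototype=week 1) or week 2 (e.g. Review in week 2; Spec in week 2; Refactor in week 1; Design in week 2; Prototype in week 1).

No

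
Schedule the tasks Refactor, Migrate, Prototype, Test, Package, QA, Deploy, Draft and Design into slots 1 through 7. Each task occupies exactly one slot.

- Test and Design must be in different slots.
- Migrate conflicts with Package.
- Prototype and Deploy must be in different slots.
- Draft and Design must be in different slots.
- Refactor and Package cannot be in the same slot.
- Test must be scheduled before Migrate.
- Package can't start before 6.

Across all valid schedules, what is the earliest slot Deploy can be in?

Deploy at 1 is achievable: Deploy -> 1, Package -> 6, Test -> 1, Design -> 2, Refactor -> 1, Migrate -> 2, Draft -> 1, QA -> 1, Prototype -> 2.

1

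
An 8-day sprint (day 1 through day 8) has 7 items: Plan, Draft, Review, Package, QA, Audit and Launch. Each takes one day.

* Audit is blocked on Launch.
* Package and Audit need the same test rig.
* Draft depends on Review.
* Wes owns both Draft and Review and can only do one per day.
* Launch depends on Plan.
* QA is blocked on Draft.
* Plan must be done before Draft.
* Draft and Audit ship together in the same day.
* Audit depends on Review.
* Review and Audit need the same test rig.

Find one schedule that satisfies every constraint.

Audit=day 3, Draft=day 3, QA=day 4, Launch=day 2, Review=day 1, Package=day 1, Plan=day 1

Checking: Plan(day 1) before Launch(day 2); Draft(day 3) before QA(day 4); Plan(day 1) before Draft(day 3); Review(day 1) before Audit(day 3); Launch(day 2) before Audit(day 3); Review(day 1) before Draft(day 3); Review(day 1) != Audit(day 3); Package(day 1) != Audit(day 3); Draft(day 3) != Review(day 1); Draft = Audit = day 3.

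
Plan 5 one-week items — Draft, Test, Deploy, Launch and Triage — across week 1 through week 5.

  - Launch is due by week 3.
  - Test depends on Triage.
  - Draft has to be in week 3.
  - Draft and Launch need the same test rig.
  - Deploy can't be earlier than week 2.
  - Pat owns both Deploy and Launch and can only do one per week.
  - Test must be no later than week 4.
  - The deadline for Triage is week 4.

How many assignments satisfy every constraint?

42

Splitting on Test: it can be week 2 (7), week 3 (14), week 4 (21). Listing each branch's schedules as (Draft, Deploy, Launch, Triage) by week number:
Test=week 2: (3,2,1,1) (3,3,1,1) (3,3,2,1) (3,4,1,1) (3,4,2,1) (3,5,1,1) (3,5,2,1) — 7.
Test=week 3: (3,2,1,1) (3,2,1,2) (3,3,1,1) (3,3,1,2) (3,3,2,1) (3,3,2,2) (3,4,1,1) (3,4,1,2) (3,4,2,1) (3,4,2,2) (3,5,1,1) (3,5,1,2) (3,5,2,1) (3,5,2,2) — 14.
Test=week 4: (3,2,1,1) (3,2,1,2) (3,2,1,3) (3,3,1,1) (3,3,1,2) (3,3,1,3) (3,3,2,1) (3,3,2,2) (3,3,2,3) (3,4,1,1) (3,4,1,2) (3,4,1,3) (3,4,2,1) (3,4,2,2) (3,4,2,3) (3,5,1,1) (3,5,1,2) (3,5,1,3) (3,5,2,1) (3,5,2,2) (3,5,2,3) — 21.
Summing: 7 + 14 + 21 = 42.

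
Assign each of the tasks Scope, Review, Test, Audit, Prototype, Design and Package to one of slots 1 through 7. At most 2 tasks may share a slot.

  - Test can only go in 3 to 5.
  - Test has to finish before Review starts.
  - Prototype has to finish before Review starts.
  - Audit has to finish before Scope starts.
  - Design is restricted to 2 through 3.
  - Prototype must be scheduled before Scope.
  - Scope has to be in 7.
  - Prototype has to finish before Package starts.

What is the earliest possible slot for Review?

4

Precedence pushes Review to at least 4.
Review at 4 is achievable: Design=2, Audit=1, Test=3, Scope=7, Package=2, Prototype=1, Review=4.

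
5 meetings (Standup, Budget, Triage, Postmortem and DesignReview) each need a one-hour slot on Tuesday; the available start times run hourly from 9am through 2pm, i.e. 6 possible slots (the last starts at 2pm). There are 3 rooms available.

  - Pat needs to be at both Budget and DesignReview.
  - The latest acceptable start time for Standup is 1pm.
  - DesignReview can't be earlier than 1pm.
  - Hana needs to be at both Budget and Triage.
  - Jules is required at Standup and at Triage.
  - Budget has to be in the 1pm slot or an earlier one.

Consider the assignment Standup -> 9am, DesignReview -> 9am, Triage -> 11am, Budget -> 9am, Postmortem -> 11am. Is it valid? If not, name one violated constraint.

Budget has to be in the 1pm slot or an earlier one — holds.
DesignReview can't be earlier than 1pm — violated.
Pat needs to be at both Budget and DesignReview — violated.
Hana needs to be at both Budget and Triage — holds.
Jules is required at Standup and at Triage — holds.
The latest acceptable start time for Standup is 1pm — holds.
There are 3 rooms available — holds.

Invalid. Pat needs to be at both Budget and DesignReview.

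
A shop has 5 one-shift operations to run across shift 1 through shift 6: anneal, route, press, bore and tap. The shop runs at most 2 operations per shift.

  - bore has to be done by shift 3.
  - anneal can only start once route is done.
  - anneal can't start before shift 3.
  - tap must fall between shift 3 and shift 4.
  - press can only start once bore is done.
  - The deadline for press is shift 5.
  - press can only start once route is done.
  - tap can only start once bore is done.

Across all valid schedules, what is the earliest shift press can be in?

Precedence pushes press to at least shift 2; press's own window allows nothing later than shift 5.
press at shift 2 is achievable: press=shift 2; tap=shift 3; route=shift 1; bore=shift 1; anneal=shift 3.

shift 2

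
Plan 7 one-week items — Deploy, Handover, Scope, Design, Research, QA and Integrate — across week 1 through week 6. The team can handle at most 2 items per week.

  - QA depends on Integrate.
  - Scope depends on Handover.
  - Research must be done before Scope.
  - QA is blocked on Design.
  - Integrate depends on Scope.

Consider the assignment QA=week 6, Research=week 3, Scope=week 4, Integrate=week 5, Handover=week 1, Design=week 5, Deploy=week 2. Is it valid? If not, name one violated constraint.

Valid

Research must be done before Scope — holds.
Scope depends on Handover — holds.
Integrate depends on Scope — holds.
The team can handle at most 2 items per week — holds.
QA depends on Integrate — holds.
QA is blocked on Design — holds.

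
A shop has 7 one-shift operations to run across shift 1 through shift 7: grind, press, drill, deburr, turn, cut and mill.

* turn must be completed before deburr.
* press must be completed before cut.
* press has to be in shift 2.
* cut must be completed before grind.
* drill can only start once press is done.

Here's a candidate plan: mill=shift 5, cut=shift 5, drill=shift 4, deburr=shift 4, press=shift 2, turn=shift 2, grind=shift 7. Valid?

Yes

cut must be completed before grind — holds.
press has to be in shift 2 — holds.
press must be completed before cut — holds.
turn must be completed before deburr — holds.
drill can only start once press is done — holds.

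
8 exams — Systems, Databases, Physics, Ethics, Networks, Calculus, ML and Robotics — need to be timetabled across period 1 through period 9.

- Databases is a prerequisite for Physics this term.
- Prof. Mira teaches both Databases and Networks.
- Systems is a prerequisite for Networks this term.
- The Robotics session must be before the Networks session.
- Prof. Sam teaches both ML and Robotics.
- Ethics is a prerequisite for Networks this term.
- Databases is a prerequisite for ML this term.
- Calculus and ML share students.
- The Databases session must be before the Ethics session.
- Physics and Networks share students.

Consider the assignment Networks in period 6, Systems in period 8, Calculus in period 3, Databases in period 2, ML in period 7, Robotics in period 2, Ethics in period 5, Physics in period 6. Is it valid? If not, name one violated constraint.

Prof. Mira teaches both Databases and Networks — holds.
Physics and Networks share students — violated.
The Databases session must be before the Ethics session — holds.
Databases is a prerequisite for ML this term — holds.
Prof. Sam teaches both ML and Robotics — holds.
Databases is a prerequisite for Physics this term — holds.
Calculus and ML share students — holds.
Ethics is a prerequisite for Networks this term — holds.
Systems is a prerequisite for Networks this term — violated.
The Robotics session must be before the Networks session — holds.

No. Systems is a prerequisite for Networks this term is not satisfied.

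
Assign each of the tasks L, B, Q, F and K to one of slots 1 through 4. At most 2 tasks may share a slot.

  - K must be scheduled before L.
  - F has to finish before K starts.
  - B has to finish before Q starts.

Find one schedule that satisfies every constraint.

Q -> 2; F -> 1; B -> 1; L -> 3; K -> 2

Checking: B(1) before Q(2); K(2) before L(3); F(1) before K(2); max 2 per slot (cap 2).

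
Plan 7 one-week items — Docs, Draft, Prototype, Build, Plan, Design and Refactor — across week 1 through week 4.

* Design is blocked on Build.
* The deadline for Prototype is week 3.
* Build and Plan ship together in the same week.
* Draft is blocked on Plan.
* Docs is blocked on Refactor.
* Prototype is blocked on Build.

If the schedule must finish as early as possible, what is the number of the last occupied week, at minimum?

The precedence chain requires at least 2 distinct weeks.
2 works (last occupied week: week 2): for example Refactor in week 1; Docs in week 2; Prototype in week 2; Draft in week 2; Build in week 1; Design in week 2; Plan in week 1.

week 2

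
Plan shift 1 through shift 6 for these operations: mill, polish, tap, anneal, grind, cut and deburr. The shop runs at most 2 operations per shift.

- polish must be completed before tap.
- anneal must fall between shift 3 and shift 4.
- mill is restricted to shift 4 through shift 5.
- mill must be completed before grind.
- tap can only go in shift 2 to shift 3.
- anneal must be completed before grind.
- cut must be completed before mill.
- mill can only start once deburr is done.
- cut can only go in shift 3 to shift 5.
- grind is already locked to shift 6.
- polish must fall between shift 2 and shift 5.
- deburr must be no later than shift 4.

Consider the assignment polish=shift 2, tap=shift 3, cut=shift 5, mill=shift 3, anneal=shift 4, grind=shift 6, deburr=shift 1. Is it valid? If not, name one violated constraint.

mill is restricted to shift 4 through shift 5 — violated.
anneal must be completed before grind — holds.
tap can only go in shift 2 to shift 3 — holds.
mill must be completed before grind — holds.
The shop runs at most 2 operations per shift — holds.
cut can only go in shift 3 to shift 5 — holds.
grind is already locked to shift 6 — holds.
cut must be completed before mill — violated.
polish must fall between shift 2 and shift 5 — holds.
polish must be completed before tap — holds.
deburr must be no later than shift 4 — holds.
anneal must fall between shift 3 and shift 4 — holds.
mill can only start once deburr is done — holds.

No. cut must be completed before mill is not satisfied.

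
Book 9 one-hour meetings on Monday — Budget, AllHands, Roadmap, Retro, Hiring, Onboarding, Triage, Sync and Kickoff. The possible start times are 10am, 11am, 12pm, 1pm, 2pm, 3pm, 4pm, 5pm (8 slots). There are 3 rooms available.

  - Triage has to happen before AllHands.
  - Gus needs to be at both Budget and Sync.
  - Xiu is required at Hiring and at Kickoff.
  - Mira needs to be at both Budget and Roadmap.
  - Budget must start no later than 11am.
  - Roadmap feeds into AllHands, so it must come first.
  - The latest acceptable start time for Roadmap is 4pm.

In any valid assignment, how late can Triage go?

4pm

Downstream work caps Triage at 4pm.
Triage at 4pm is achievable: Onboarding in 11am; Hiring in 10am; Sync in 11am; Roadmap in 11am; AllHands in 5pm; Retro in 10am; Budget in 10am; Triage in 4pm; Kickoff in 12pm.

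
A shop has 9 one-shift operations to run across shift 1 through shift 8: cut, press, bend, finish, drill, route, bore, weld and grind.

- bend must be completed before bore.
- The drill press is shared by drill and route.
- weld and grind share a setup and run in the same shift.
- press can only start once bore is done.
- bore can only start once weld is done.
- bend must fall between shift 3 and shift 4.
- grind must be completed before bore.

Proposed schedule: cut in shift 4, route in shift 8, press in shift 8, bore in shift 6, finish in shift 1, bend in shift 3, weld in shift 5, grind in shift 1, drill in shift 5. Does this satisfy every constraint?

No. weld and grind share a setup and run in the same shift is not satisfied.

bend must be completed before bore — holds.
press can only start once bore is done — holds.
grind must be completed before bore — holds.
bore can only start once weld is done — holds.
bend must fall between shift 3 and shift 4 — holds.
weld and grind share a setup and run in the same shift — violated.
The drill press is shared by drill and route — holds.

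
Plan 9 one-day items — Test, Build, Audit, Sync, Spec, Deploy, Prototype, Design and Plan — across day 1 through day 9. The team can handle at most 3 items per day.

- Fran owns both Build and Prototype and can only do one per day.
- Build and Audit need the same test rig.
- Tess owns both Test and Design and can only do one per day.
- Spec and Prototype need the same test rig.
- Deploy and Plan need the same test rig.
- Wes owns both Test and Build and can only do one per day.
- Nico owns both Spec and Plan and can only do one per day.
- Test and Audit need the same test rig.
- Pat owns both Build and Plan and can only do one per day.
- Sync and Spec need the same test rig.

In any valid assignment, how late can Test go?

Test at day 9 is achievable: Spec -> day 2; Test -> day 9; Plan -> day 3; Design -> day 2; Deploy -> day 1; Build -> day 1; Audit -> day 2; Sync -> day 1; Prototype -> day 3.

day 9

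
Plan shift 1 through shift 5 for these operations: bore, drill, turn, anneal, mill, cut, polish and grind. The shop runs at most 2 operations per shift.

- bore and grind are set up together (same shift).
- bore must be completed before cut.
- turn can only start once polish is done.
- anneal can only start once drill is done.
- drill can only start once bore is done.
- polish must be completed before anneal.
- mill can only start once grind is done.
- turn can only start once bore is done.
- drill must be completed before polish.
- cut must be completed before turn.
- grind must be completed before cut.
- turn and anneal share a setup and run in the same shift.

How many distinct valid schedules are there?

Splitting on bore: it can be shift 1 (25), shift 2 (2). Listing each branch's schedules as (drill, turn, anneal, mill, cut, polish, grind) by shift number:
bore=shift 1: (2,4,4,2,3,3,1) (2,4,4,3,2,3,1) (2,4,4,5,2,3,1) (2,4,4,5,3,3,1) (2,5,5,2,3,3,1) (2,5,5,2,3,4,1) (2,5,5,2,4,3,1) (2,5,5,2,4,4,1) (2,5,5,3,2,3,1) (2,5,5,3,2,4,1) (2,5,5,3,3,4,1) (2,5,5,3,4,3,1) (2,5,5,3,4,4,1) (2,5,5,4,2,3,1) (2,5,5,4,2,4,1) (2,5,5,4,3,3,1) (2,5,5,4,3,4,1) (2,5,5,4,4,3,1) (3,5,5,2,2,4,1) (3,5,5,2,3,4,1) (3,5,5,2,4,4,1) (3,5,5,3,2,4,1) (3,5,5,3,4,4,1) (3,5,5,4,2,4,1) (3,5,5,4,3,4,1) — 25.
bore=shift 2: (3,5,5,3,4,4,2) (3,5,5,4,3,4,2) — 2.
Summing: 25 + 2 = 27.

27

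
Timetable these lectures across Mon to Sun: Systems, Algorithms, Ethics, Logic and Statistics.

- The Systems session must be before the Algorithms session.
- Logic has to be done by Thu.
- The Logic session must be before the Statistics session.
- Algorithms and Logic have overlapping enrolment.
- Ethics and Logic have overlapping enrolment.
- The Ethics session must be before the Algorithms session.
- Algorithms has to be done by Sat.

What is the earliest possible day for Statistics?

Precedence pushes Statistics to at least Tue.
Statistics at Tue is achievable: Statistics -> Tue, Ethics -> Tue, Logic -> Mon, Systems -> Mon, Algorithms -> Wed.

Tue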